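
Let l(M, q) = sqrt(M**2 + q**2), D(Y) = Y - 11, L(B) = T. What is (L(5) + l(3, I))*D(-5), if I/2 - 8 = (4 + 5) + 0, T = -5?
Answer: 80 - 16*sqrt(1165) ≈ -466.11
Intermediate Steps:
L(B) = -5
I = 34 (I = 16 + 2*((4 + 5) + 0) = 16 + 2*(9 + 0) = 16 + 2*9 = 16 + 18 = 34)
D(Y) = -11 + Y
(L(5) + l(3, I))*D(-5) = (-5 + sqrt(3**2 + 34**2))*(-11 - 5) = (-5 + sqrt(9 + 1156))*(-16) = (-5 + sqrt(1165))*(-16) = 80 - 16*sqrt(1165)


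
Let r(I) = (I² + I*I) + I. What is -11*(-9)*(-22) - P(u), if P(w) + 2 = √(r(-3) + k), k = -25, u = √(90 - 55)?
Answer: -2176 - I*√10 ≈ -2176.0 - 3.1623*I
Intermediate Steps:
r(I) = I + 2*I² (r(I) = (I² + I²) + I = 2*I² + I = I + 2*I²)
u = √35 ≈ 5.9161
P(w) = -2 + I*√10 (P(w) = -2 + √(-3*(1 + 2*(-3)) - 25) = -2 + √(-3*(1 - 6) - 25) = -2 + √(-3*(-5) - 25) = -2 + √(15 - 25) = -2 + √(-10) = -2 + I*√10)
-11*(-9)*(-22) - P(u) = -11*(-9)*(-22) - (-2 + I*√10) = 99*(-22) + (2 - I*√10) = -2178 + (2 - I*√10) = -2176 - I*√10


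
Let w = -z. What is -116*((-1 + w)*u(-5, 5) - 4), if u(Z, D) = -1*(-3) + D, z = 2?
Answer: 3248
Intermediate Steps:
w = -2 (w = -1*2 = -2)
u(Z, D) = 3 + D
-116*((-1 + w)*u(-5, 5) - 4) = -116*((-1 - 2)*(3 + 5) - 4) = -116*(-3*8 - 4) = -116*(-24 - 4) = -116*(-28) = 3248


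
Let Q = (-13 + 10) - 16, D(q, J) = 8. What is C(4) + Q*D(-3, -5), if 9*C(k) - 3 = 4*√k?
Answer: -1357/9 ≈ -150.78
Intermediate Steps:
Q = -19 (Q = -3 - 16 = -19)
C(k) = ⅓ + 4*√k/9 (C(k) = ⅓ + (4*√k)/9 = ⅓ + 4*√k/9)
C(4) + Q*D(-3, -5) = (⅓ + 4*√4/9) - 19*8 = (⅓ + (4/9)*2) - 152 = (⅓ + 8/9) - 152 = 11/9 - 152 = -1357/9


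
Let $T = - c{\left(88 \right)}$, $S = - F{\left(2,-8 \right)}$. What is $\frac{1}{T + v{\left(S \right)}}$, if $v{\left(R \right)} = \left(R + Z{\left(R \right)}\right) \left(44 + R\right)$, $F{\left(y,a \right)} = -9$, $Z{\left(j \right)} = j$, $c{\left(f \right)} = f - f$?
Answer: $\frac{1}{954} \approx 0.0010482$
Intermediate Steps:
$c{\left(f \right)} = 0$
$S = 9$ ($S = \left(-1\right) \left(-9\right) = 9$)
$T = 0$ ($T = \left(-1\right) 0 = 0$)
$v{\left(R \right)} = 2 R \left(44 + R\right)$ ($v{\left(R \right)} = \left(R + R\right) \left(44 + R\right) = 2 R \left(44 + R\right)$)
$\frac{1}{T + v{\left(S \right)}} = \frac{1}{0 + 2 \cdot 9 \left(44 + 9\right)} = \frac{1}{0 + 2 \cdot 9 \cdot 53} = \frac{1}{0 + 954} = \frac{1}{954}$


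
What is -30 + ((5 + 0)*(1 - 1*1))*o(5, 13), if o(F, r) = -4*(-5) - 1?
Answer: -30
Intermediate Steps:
o(F, r) = 19 (o(F, r) = 20 - 1 = 19)
-30 + ((5 + 0)*(1 - 1*1))*o(5, 13) = -30 + ((5 + 0)*(1 - 1*1))*19 = -30 + (5*(1 - 1))*19 = -30 + (5*0)*19 = -30 + 0*19 = -30 + 0 = -30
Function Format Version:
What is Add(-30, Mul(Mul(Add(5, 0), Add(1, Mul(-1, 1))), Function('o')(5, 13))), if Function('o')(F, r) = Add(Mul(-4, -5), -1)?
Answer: -30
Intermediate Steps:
Function('o')(F, r) = 19 (Function('o')(F, r) = Add(20, -1) = 19)
Add(-30, Mul(Mul(Add(5, 0), Add(1, Mul(-1, 1))), Function('o')(5, 13))) = Add(-30, Mul(Mul(Add(5, 0), Add(1, Mul(-1, 1))), 19)) = Add(-30, Mul(Mul(5, Add(1, -1)), 19)) = Add(-30, Mul(Mul(5, 0), 19)) = Add(-30, Mul(0, 19)) = Add(-30, 0) = -30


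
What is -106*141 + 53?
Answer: -14893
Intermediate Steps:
-106*141 + 53 = -14946 + 53 = -14893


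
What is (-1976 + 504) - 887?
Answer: -2359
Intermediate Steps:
(-1976 + 504) - 887 = -1472 - 887 = -2359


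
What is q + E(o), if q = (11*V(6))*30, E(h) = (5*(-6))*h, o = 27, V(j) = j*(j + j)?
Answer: 22950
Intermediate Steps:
V(j) = 2*j² (V(j) = j*(2*j) = 2*j²)
E(h) = -30*h
q = 23760 (q = (11*(2*6²))*30 = (11*(2*36))*30 = (11*72)*30 = 792*30 = 23760)
q + E(o) = 23760 - 30*27 = 23760 - 810 = 22950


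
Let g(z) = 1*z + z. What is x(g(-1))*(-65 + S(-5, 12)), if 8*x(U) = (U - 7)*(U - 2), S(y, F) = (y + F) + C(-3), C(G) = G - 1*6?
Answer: -603/2 ≈ -301.50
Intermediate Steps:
C(G) = -6 + G (C(G) = G - 6 = -6 + G)
g(z) = 2*z (g(z) = z + z = 2*z)
S(y, F) = -9 + F + y (S(y, F) = (y + F) + (-6 - 3) = (F + y) - 9 = -9 + F + y)
x(U) = (-7 + U)*(-2 + U)/8 (x(U) = ((U - 7)*(U - 2))/8 = ((-7 + U)*(-2 + U))/8 = (-7 + U)*(-2 + U)/8)
x(g(-1))*(-65 + S(-5, 12)) = (7/4 - 9*(-1)/4 + (2*(-1))²/8)*(-65 + (-9 + 12 - 5)) = (7/4 - 9/8*(-2) + (⅛)*(-2)²)*(-65 - 2) = (7/4 + 9/4 + (⅛)*4)*(-67) = (7/4 + 9/4 + ½)*(-67) = (9/2)*(-67) = -603/2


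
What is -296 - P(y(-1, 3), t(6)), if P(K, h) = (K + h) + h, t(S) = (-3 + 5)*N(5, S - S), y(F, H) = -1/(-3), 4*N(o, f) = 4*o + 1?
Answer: -952/3 ≈ -317.33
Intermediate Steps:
N(o, f) = ¼ + o (N(o, f) = (4*o + 1)/4 = (1 + 4*o)/4 = ¼ + o)
y(F, H) = ⅓ (y(F, H) = -1*(-⅓) = ⅓)
t(S) = 21/2 (t(S) = (-3 + 5)*(¼ + 5) = 2*(21/4) = 21/2)
P(K, h) = K + 2*h
-296 - P(y(-1, 3), t(6)) = -296 - (⅓ + 2*(21/2)) = -296 - (⅓ + 21) = -296 - 1*64/3 = -296 - 64/3 = -952/3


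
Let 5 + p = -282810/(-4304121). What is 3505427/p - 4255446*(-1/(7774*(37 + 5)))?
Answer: -21052098877904749/29633803290 ≈ -7.1041e+5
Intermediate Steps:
p = -7079265/1434707 (p = -5 - 282810/(-4304121) = -5 - 282810*(-1/4304121) = -5 + 94270/1434707 = -7079265/1434707 ≈ -4.9343)
3505427/p - 4255446*(-1/(7774*(37 + 5))) = 3505427/(-7079265/1434707) - 4255446*(-1/(7774*(37 + 5))) = 3505427*(-1434707/7079265) - 4255446/((-7774*42)) = -5029260654889/7079265 - 4255446/(-326508) = -5029260654889/7079265 - 4255446*(-1/326508) = -5029260654889/7079265 + 54557/4186 = -21052098877904749/29633803290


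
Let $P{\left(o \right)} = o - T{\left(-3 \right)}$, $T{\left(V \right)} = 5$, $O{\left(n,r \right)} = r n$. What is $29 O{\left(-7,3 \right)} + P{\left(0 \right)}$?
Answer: $-614$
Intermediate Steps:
$O{\left(n,r \right)} = n r$
$P{\left(o \right)} = -5 + o$ ($P{\left(o \right)} = o - 5 = -5 + o$)
$29 O{\left(-7,3 \right)} + P{\left(0 \right)} = 29 \left(\left(-7\right) 3\right) + \left(-5 + 0\right) = 29 \left(-21\right) - 5 = -609 - 5 = -614$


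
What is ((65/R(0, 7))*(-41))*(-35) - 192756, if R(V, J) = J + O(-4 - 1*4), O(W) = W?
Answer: -286031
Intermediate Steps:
R(V, J) = -8 + J (R(V, J) = J + (-4 - 1*4) = J + (-4 - 4) = J - 8 = -8 + J)
((65/R(0, 7))*(-41))*(-35) - 192756 = ((65/(-8 + 7))*(-41))*(-35) - 192756 = ((65/(-1))*(-41))*(-35) - 192756 = ((65*(-1))*(-41))*(-35) - 192756 = -65*(-41)*(-35) - 192756 = 2665*(-35) - 192756 = -93275 - 192756 = -286031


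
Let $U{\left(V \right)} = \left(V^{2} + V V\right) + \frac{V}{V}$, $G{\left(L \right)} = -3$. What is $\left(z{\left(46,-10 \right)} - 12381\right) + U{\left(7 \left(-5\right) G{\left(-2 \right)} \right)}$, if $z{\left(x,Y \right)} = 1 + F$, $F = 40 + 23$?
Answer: $9734$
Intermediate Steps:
$F = 63$
$U{\left(V \right)} = 1 + 2 V^{2}$ ($U{\left(V \right)} = \left(V^{2} + V^{2}\right) + 1 = 2 V^{2} + 1 = 1 + 2 V^{2}$)
$z{\left(x,Y \right)} = 64$ ($z{\left(x,Y \right)} = 1 + 63 = 64$)
$\left(z{\left(46,-10 \right)} - 12381\right) + U{\left(7 \left(-5\right) G{\left(-2 \right)} \right)} = \left(64 - 12381\right) + \left(1 + 2 \left(7 \left(-5\right) \left(-3\right)\right)^{2}\right) = -12317 + \left(1 + 2 \left(\left(-35\right) \left(-3\right)\right)^{2}\right) = -12317 + \left(1 + 2 \cdot 105^{2}\right) = -12317 + \left(1 + 2 \cdot 11025\right) = -12317 + \left(1 + 22050\right) = -12317 + 22051 = 9734$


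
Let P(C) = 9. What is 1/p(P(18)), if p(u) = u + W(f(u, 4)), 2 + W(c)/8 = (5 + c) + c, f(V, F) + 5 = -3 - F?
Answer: -1/159 ≈ -0.0062893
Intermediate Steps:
f(V, F) = -8 - F (f(V, F) = -5 + (-3 - F) = -8 - F)
W(c) = 24 + 16*c (W(c) = -16 + 8*((5 + c) + c) = -16 + 8*(5 + 2*c) = -16 + (40 + 16*c) = 24 + 16*c)
p(u) = -168 + u (p(u) = u + (24 + 16*(-8 - 1*4)) = u + (24 + 16*(-8 - 4)) = u + (24 + 16*(-12)) = u + (24 - 192) = u - 168 = -168 + u)
1/p(P(18)) = 1/(-168 + 9) = 1/(-159) = -1/159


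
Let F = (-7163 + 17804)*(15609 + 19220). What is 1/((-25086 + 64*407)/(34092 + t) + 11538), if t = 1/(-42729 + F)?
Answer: 12633563124721/145766407823929818 ≈ 8.6670e-5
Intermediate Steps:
F = 370615389 (F = 10641*34829 = 370615389)
t = 1/370572660 (t = 1/(-42729 + 370615389) = 1/370572660 ≈ 2.6985e-9)
1/((-25086 + 64*407)/(34092 + t) + 11538) = 1/((-25086 + 64*407)/(34092 + 1/370572660) + 11538) = 1/((-25086 + 26048)/(12633563124721/370572660) + 11538) = 1/(962*(370572660/12633563124721) + 11538) = 1/(356490898920/12633563124721 + 11538) = 1/(145766407823929818/12633563124721) = 12633563124721/145766407823929818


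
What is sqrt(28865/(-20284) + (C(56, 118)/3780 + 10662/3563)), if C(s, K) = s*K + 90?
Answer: sqrt(8835358256204025315)/1626117570 ≈ 1.8279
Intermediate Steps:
C(s, K) = 90 + K*s (C(s, K) = K*s + 90 = 90 + K*s)
sqrt(28865/(-20284) + (C(56, 118)/3780 + 10662/3563)) = sqrt(28865/(-20284) + ((90 + 118*56)/3780 + 10662/3563)) = sqrt(28865*(-1/20284) + ((90 + 6608)*(1/3780) + 10662*(1/3563))) = sqrt(-28865/20284 + (6698*(1/3780) + 10662/3563)) = sqrt(-28865/20284 + (3349/1890 + 10662/3563)) = sqrt(-28865/20284 + 4583381/962010) = sqrt(32600440777/9756705420) = sqrt(8835358256204025315)/1626117570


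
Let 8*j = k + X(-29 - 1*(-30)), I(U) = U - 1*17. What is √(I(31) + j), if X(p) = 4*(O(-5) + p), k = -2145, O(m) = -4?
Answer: I*√4090/4 ≈ 15.988*I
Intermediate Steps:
X(p) = -16 + 4*p (X(p) = 4*(-4 + p) = -16 + 4*p)
I(U) = -17 + U (I(U) = U - 17 = -17 + U)
j = -2157/8 (j = (-2145 + (-16 + 4*(-29 - 1*(-30))))/8 = (-2145 + (-16 + 4*(-29 + 30)))/8 = (-2145 + (-16 + 4*1))/8 = (-2145 + (-16 + 4))/8 = (-2145 - 12)/8 = (⅛)*(-2157) = -2157/8 ≈ -269.63)
√(I(31) + j) = √((-17 + 31) - 2157/8) = √(14 - 2157/8) = √(-2045/8) = I*√4090/4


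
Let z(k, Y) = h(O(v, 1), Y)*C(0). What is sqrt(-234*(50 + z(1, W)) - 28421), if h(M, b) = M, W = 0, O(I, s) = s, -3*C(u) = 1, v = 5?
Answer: I*sqrt(40043) ≈ 200.11*I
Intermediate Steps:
C(u) = -1/3 (C(u) = -1/3*1 = -1/3)
z(k, Y) = -1/3 (z(k, Y) = 1*(-1/3) = -1/3)
sqrt(-234*(50 + z(1, W)) - 28421) = sqrt(-234*(50 - 1/3) - 28421) = sqrt(-234*149/3 - 28421) = sqrt(-11622 - 28421) = sqrt(-40043) = I*sqrt(40043)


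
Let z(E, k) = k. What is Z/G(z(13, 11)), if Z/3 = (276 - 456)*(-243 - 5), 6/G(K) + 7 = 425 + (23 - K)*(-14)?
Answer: 5580000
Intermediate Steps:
G(K) = 6/(96 + 14*K) (G(K) = 6/(-7 + (425 + (23 - K)*(-14))) = 6/(-7 + (425 + (-322 + 14*K))) = 6/(-7 + (103 + 14*K)) = 6/(96 + 14*K))
Z = 133920 (Z = 3*((276 - 456)*(-243 - 5)) = 3*(-180*(-248)) = 3*44640 = 133920)
Z/G(z(13, 11)) = 133920/((3/(48 + 7*11))) = 133920/((3/(48 + 77))) = 133920/((3/125)) = 133920/((3*(1/125))) = 133920/(3/125) = 133920*(125/3) = 5580000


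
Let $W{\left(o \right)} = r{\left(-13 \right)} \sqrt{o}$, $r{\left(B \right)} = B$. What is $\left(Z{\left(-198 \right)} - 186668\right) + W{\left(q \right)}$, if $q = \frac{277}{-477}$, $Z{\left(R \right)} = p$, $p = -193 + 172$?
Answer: $-186689 - \frac{13 i \sqrt{14681}}{159} \approx -1.8669 \cdot 10^{5} - 9.9066 i$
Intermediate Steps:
$p = -21$
$Z{\left(R \right)} = -21$
$q = - \frac{277}{477}$ ($q = 277 \left(- \frac{1}{477}\right) = - \frac{277}{477} \approx -0.58071$)
$W{\left(o \right)} = - 13 \sqrt{o}$
$\left(Z{\left(-198 \right)} - 186668\right) + W{\left(q \right)} = \left(-21 - 186668\right) - 13 \sqrt{- \frac{277}{477}} = -186689 - 13 \frac{i \sqrt{14681}}{159} = -186689 - \frac{13 i \sqrt{14681}}{159}$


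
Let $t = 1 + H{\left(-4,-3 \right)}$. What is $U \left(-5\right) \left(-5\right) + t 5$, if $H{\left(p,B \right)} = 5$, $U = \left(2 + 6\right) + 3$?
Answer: $305$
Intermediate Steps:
$U = 11$ ($U = 8 + 3 = 11$)
$t = 6$ ($t = 1 + 5 = 6$)
$U \left(-5\right) \left(-5\right) + t 5 = 11 \left(-5\right) \left(-5\right) + 6 \cdot 5 = \left(-55\right) \left(-5\right) + 30 = 275 + 30 = 305$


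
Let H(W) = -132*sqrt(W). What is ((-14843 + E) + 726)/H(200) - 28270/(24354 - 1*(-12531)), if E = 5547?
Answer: -5654/7377 + 857*sqrt(2)/264 ≈ 3.8244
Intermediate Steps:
((-14843 + E) + 726)/H(200) - 28270/(24354 - 1*(-12531)) = ((-14843 + 5547) + 726)/((-1320*sqrt(2))) - 28270/(24354 - 1*(-12531)) = (-9296 + 726)/((-1320*sqrt(2))) - 28270/(24354 + 12531) = -8570*(-sqrt(2)/2640) - 28270/36885 = -(-857)*sqrt(2)/264 - 28270*1/36885 = 857*sqrt(2)/264 - 5654/7377 = -5654/7377 + 857*sqrt(2)/264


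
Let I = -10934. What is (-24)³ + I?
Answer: -24758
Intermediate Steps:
(-24)³ + I = (-24)³ - 10934 = -13824 - 10934 = -24758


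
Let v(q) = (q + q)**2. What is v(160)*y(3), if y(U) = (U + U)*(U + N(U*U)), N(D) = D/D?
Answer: 2457600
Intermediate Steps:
N(D) = 1
v(q) = 4*q**2 (v(q) = (2*q)**2 = 4*q**2)
y(U) = 2*U*(1 + U) (y(U) = (U + U)*(U + 1) = (2*U)*(1 + U) = 2*U*(1 + U))
v(160)*y(3) = (4*160**2)*(2*3*(1 + 3)) = (4*25600)*(2*3*4) = 102400*24 = 2457600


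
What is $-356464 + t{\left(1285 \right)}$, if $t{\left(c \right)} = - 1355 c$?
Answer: $-2097639$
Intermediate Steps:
$-356464 + t{\left(1285 \right)} = -356464 - 1741175 = -2097639$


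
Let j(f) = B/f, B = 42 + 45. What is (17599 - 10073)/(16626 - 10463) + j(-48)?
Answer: -58311/98608 ≈ -0.59134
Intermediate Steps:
B = 87
j(f) = 87/f
(17599 - 10073)/(16626 - 10463) + j(-48) = (17599 - 10073)/(16626 - 10463) + 87/(-48) = 7526/6163 + 87*(-1/48) = 7526*(1/6163) - 29/16 = 7526/6163 - 29/16 = -58311/98608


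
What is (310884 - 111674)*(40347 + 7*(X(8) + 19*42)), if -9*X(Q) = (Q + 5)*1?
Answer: 82334688260/9 ≈ 9.1483e+9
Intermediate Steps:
X(Q) = -5/9 - Q/9 (X(Q) = -(Q + 5)/9 = -(5 + Q)/9 = -5/9 - Q/9)
(310884 - 111674)*(40347 + 7*(X(8) + 19*42)) = (310884 - 111674)*(40347 + 7*((-5/9 - ⅑*8) + 19*42)) = 199210*(40347 + 7*((-5/9 - 8/9) + 798)) = 199210*(40347 + 7*(-13/9 + 798)) = 199210*(40347 + 7*(7169/9)) = 199210*(40347 + 50183/9) = 199210*(413306/9) = 82334688260/9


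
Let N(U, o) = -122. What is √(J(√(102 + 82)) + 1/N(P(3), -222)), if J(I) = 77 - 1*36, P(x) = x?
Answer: √610122/122 ≈ 6.4025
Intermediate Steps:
J(I) = 41 (J(I) = 77 - 36 = 41)
√(J(√(102 + 82)) + 1/N(P(3), -222)) = √(41 + 1/(-122)) = √(41 - 1/122) = √(5001/122) = √610122/122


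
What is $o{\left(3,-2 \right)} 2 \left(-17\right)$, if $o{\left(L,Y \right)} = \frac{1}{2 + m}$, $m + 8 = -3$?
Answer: $\frac{34}{9} \approx 3.7778$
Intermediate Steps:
$m = -11$ ($m = -8 - 3 = -11$)
$o{\left(L,Y \right)} = - \frac{1}{9}$ ($o{\left(L,Y \right)} = \frac{1}{2 - 11} = \frac{1}{-9} = - \frac{1}{9}$)
$o{\left(3,-2 \right)} 2 \left(-17\right) = \left(- \frac{1}{9}\right) 2 \left(-17\right) = \left(- \frac{2}{9}\right) \left(-17\right) = \frac{34}{9}$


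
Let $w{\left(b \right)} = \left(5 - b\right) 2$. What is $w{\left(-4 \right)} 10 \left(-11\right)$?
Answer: $-1980$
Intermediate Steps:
$w{\left(b \right)} = 10 - 2 b$
$w{\left(-4 \right)} 10 \left(-11\right) = \left(10 - -8\right) 10 \left(-11\right) = \left(10 + 8\right) 10 \left(-11\right) = 18 \cdot 10 \left(-11\right) = 180 \left(-11\right) = -1980$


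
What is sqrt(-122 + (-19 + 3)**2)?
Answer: sqrt(134) ≈ 11.576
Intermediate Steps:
sqrt(-122 + (-19 + 3)**2) = sqrt(-122 + (-16)**2) = sqrt(-122 + 256) = sqrt(134)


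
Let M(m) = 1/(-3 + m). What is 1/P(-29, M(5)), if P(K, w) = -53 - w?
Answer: -2/107 ≈ -0.018692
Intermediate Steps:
1/P(-29, M(5)) = 1/(-53 - 1/(-3 + 5)) = 1/(-53 - 1/2) = 1/(-53 - 1*½) = 1/(-53 - ½) = 1/(-107/2) = -2/107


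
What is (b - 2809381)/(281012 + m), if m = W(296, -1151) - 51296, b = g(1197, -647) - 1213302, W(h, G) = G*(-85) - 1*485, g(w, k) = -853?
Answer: -2011768/163533 ≈ -12.302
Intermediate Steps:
W(h, G) = -485 - 85*G (W(h, G) = -85*G - 485 = -485 - 85*G)
b = -1214155 (b = -853 - 1213302 = -1214155)
m = 46054 (m = (-485 - 85*(-1151)) - 51296 = (-485 + 97835) - 51296 = 97350 - 51296 = 46054)
(b - 2809381)/(281012 + m) = (-1214155 - 2809381)/(281012 + 46054) = -4023536/327066 = -4023536*1/327066 = -2011768/163533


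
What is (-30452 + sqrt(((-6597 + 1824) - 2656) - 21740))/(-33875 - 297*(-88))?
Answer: 30452/7739 - 3*I*sqrt(3241)/7739 ≈ 3.9349 - 0.022069*I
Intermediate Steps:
(-30452 + sqrt(((-6597 + 1824) - 2656) - 21740))/(-33875 - 297*(-88)) = (-30452 + sqrt((-4773 - 2656) - 21740))/(-33875 + 26136) = (-30452 + sqrt(-7429 - 21740))/(-7739) = (-30452 + sqrt(-29169))*(-1/7739) = (-30452 + 3*I*sqrt(3241))*(-1/7739) = 30452/7739 - 3*I*sqrt(3241)/7739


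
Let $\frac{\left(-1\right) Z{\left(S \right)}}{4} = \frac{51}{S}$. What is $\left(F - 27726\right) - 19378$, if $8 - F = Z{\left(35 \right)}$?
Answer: $- \frac{1648156}{35} \approx -47090.0$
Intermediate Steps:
$Z{\left(S \right)} = - \frac{204}{S}$ ($Z{\left(S \right)} = - 4 \frac{51}{S} = - \frac{204}{S}$)
$F = \frac{484}{35}$ ($F = 8 - - \frac{204}{35} = 8 + \frac{204}{35} = \frac{484}{35} \approx 13.829$)
$\left(F - 27726\right) - 19378 = \left(\frac{484}{35} - 27726\right) - 19378 = - \frac{969926}{35} - 19378 = - \frac{1648156}{35}$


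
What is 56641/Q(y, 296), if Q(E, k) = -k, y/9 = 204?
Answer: -56641/296 ≈ -191.35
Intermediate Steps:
y = 1836 (y = 9*204 = 1836)
56641/Q(y, 296) = 56641/((-1*296)) = 56641/(-296) = 56641*(-1/296) = -56641/296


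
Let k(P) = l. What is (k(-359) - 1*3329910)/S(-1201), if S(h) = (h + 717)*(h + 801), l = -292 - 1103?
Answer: -666261/38720 ≈ -17.207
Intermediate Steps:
l = -1395
k(P) = -1395
S(h) = (717 + h)*(801 + h)
(k(-359) - 1*3329910)/S(-1201) = (-1395 - 1*3329910)/(574317 + (-1201)**2 + 1518*(-1201)) = (-1395 - 3329910)/(574317 + 1442401 - 1823118) = -3331305/193600 = -3331305*1/193600 = -666261/38720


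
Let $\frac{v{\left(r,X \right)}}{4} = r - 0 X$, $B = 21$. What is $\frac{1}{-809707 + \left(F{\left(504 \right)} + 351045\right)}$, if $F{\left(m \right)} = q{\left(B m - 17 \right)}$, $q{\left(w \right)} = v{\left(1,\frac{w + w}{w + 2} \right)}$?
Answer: $- \frac{1}{458658} \approx -2.1803 \cdot 10^{-6}$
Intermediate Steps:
$v{\left(r,X \right)} = 4 r$ ($v{\left(r,X \right)} = 4 \left(r - 0 X\right) = 4 \left(r - 0\right) = 4 \left(r + 0\right) = 4 r$)
$q{\left(w \right)} = 4$ ($q{\left(w \right)} = 4 \cdot 1 = 4$)
$F{\left(m \right)} = 4$
$\frac{1}{-809707 + \left(F{\left(504 \right)} + 351045\right)} = \frac{1}{-809707 + \left(4 + 351045\right)} = \frac{1}{-809707 + 351049} = \frac{1}{-458658} = - \frac{1}{458658}$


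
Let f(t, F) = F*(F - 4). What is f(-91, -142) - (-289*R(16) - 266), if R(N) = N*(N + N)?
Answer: 168966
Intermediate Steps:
R(N) = 2*N² (R(N) = N*(2*N) = 2*N²)
f(t, F) = F*(-4 + F)
f(-91, -142) - (-289*R(16) - 266) = -142*(-4 - 142) - (-578*16² - 266) = -142*(-146) - (-578*256 - 266) = 20732 - (-289*512 - 266) = 20732 - (-147968 - 266) = 20732 - 1*(-148234) = 20732 + 148234 = 168966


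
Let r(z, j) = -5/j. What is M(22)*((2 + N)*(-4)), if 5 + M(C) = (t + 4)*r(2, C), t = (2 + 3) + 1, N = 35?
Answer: 11840/11 ≈ 1076.4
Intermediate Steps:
t = 6 (t = 5 + 1 = 6)
M(C) = -5 - 50/C (M(C) = -5 + (6 + 4)*(-5/C) = -5 + 10*(-5/C) = -5 - 50/C)
M(22)*((2 + N)*(-4)) = (-5 - 50/22)*((2 + 35)*(-4)) = (-5 - 50*1/22)*(37*(-4)) = (-5 - 25/11)*(-148) = -80/11*(-148) = 11840/11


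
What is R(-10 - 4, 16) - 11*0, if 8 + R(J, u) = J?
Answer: -22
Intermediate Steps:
R(J, u) = -8 + J
R(-10 - 4, 16) - 11*0 = (-8 + (-10 - 4)) - 11*0 = (-8 - 14) + 0 = -22 + 0 = -22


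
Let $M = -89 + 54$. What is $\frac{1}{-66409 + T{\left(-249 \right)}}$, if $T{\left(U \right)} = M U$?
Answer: $- \frac{1}{57694} \approx -1.7333 \cdot 10^{-5}$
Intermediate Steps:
$M = -35$
$T{\left(U \right)} = - 35 U$
$\frac{1}{-66409 + T{\left(-249 \right)}} = \frac{1}{-66409 - -8715} = \frac{1}{-66409 + 8715} = \frac{1}{-57694} = - \frac{1}{57694}$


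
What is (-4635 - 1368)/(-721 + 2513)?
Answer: -6003/1792 ≈ -3.3499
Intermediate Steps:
(-4635 - 1368)/(-721 + 2513) = -6003/1792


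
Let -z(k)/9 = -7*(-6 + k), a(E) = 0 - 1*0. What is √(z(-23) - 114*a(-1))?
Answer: 3*I*√203 ≈ 42.743*I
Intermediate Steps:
a(E) = 0 (a(E) = 0 + 0 = 0)
z(k) = -378 + 63*k (z(k) = -(-63)*(-6 + k) = -9*(42 - 7*k) = -378 + 63*k)
√(z(-23) - 114*a(-1)) = √((-378 + 63*(-23)) - 114*0) = √((-378 - 1449) + 0) = √(-1827 + 0) = √(-1827) = 3*I*√203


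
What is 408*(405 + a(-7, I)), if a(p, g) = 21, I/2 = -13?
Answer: 173808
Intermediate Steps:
I = -26 (I = 2*(-13) = -26)
408*(405 + a(-7, I)) = 408*(405 + 21) = 408*426 = 173808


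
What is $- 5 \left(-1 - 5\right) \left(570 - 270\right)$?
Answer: $9000$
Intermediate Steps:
$- 5 \left(-1 - 5\right) \left(570 - 270\right) = \left(-5\right) \left(-6\right) \left(570 - 270\right) = 30 \cdot 300 = 9000$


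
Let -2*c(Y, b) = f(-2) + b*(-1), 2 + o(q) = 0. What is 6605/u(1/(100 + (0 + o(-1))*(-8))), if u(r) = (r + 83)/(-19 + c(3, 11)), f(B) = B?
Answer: -9577250/9629 ≈ -994.63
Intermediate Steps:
o(q) = -2 (o(q) = -2 + 0 = -2)
c(Y, b) = 1 + b/2 (c(Y, b) = -(-2 + b*(-1))/2 = -(-2 - b)/2 = 1 + b/2)
u(r) = -166/25 - 2*r/25 (u(r) = (r + 83)/(-19 + (1 + (½)*11)) = (83 + r)/(-19 + (1 + 11/2)) = (83 + r)/(-19 + 13/2) = (83 + r)/(-25/2) = (83 + r)*(-2/25) = -166/25 - 2*r/25)
6605/u(1/(100 + (0 + o(-1))*(-8))) = 6605/(-166/25 - 2/(25*(100 + (0 - 2)*(-8)))) = 6605/(-166/25 - 2/(25*(100 - 2*(-8)))) = 6605/(-166/25 - 2/(25*(100 + 16))) = 6605/(-166/25 - 2/25/116) = 6605/(-166/25 - 2/25*1/116) = 6605/(-166/25 - 1/1450) = 6605/(-9629/1450) = 6605*(-1450/9629) = -9577250/9629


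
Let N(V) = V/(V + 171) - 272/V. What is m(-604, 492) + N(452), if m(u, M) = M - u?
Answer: 77166016/70399 ≈ 1096.1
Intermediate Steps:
N(V) = -272/V + V/(171 + V) (N(V) = V/(171 + V) - 272/V = -272/V + V/(171 + V))
m(-604, 492) + N(452) = (492 - 1*(-604)) + (-46512 + 452**2 - 272*452)/(452*(171 + 452)) = (492 + 604) + (1/452)*(-46512 + 204304 - 122944)/623 = 1096 + (1/452)*(1/623)*34848 = 1096 + 8712/70399 = 77166016/70399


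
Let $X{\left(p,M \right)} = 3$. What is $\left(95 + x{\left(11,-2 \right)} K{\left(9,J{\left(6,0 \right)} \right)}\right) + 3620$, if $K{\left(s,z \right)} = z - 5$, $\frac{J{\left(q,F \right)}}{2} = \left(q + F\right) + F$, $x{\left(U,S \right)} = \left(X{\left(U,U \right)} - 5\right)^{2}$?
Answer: $3743$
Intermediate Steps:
$x{\left(U,S \right)} = 4$ ($x{\left(U,S \right)} = \left(3 - 5\right)^{2} = \left(-2\right)^{2} = 4$)
$J{\left(q,F \right)} = 2 q + 4 F$ ($J{\left(q,F \right)} = 2 \left(\left(q + F\right) + F\right) = 2 \left(\left(F + q\right) + F\right) = 2 \left(q + 2 F\right) = 2 q + 4 F$)
$K{\left(s,z \right)} = -5 + z$ ($K{\left(s,z \right)} = z - 5 = -5 + z$)
$\left(95 + x{\left(11,-2 \right)} K{\left(9,J{\left(6,0 \right)} \right)}\right) + 3620 = \left(95 + 4 \left(-5 + \left(2 \cdot 6 + 4 \cdot 0\right)\right)\right) + 3620 = \left(95 + 4 \left(-5 + \left(12 + 0\right)\right)\right) + 3620 = \left(95 + 4 \left(-5 + 12\right)\right) + 3620 = \left(95 + 4 \cdot 7\right) + 3620 = \left(95 + 28\right) + 3620 = 123 + 3620 = 3743$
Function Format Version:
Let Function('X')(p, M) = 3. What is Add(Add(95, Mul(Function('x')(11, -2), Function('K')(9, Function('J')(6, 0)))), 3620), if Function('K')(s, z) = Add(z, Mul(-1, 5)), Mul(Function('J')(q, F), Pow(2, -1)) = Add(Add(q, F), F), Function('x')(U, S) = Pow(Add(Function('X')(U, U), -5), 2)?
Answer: 3743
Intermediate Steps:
Function('x')(U, S) = 4 (Function('x')(U, S) = Pow(Add(3, -5), 2) = Pow(-2, 2) = 4)
Function('J')(q, F) = Add(Mul(2, q), Mul(4, F)) (Function('J')(q, F) = Mul(2, Add(Add(q, F), F)) = Mul(2, Add(Add(F, q), F)) = Mul(2, Add(q, Mul(2, F))) = Add(Mul(2, q), Mul(4, F)))
Function('K')(s, z) = Add(-5, z) (Function('K')(s, z) = Add(z, -5) = Add(-5, z))
Add(Add(95, Mul(Function('x')(11, -2), Function('K')(9, Function('J')(6, 0)))), 3620) = Add(Add(95, Mul(4, Add(-5, Add(Mul(2, 6), Mul(4, 0))))), 3620) = Add(Add(95, Mul(4, Add(-5, Add(12, 0)))), 3620) = Add(Add(95, Mul(4, Add(-5, 12))), 3620) = Add(Add(95, Mul(4, 7)), 3620) = Add(Add(95, 28), 3620) = Add(123, 3620) = 3743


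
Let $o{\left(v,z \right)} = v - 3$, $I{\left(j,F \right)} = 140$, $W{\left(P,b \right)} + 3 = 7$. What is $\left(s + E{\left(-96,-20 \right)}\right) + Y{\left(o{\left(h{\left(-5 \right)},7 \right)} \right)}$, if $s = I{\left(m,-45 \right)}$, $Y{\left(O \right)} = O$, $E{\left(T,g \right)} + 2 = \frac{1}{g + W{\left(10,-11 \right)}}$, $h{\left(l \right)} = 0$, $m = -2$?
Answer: $\frac{2159}{16} \approx 134.94$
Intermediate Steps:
$W{\left(P,b \right)} = 4$ ($W{\left(P,b \right)} = -3 + 7 = 4$)
$E{\left(T,g \right)} = -2 + \frac{1}{4 + g}$ ($E{\left(T,g \right)} = -2 + \frac{1}{g + 4} = -2 + \frac{1}{4 + g}$)
$o{\left(v,z \right)} = -3 + v$ ($o{\left(v,z \right)} = v - 3 = -3 + v$)
$s = 140$
$\left(s + E{\left(-96,-20 \right)}\right) + Y{\left(o{\left(h{\left(-5 \right)},7 \right)} \right)} = \left(140 + \frac{-7 - -40}{4 - 20}\right) + \left(-3 + 0\right) = \left(140 + \frac{-7 + 40}{-16}\right) - 3 = \left(140 - \frac{33}{16}\right) - 3 = \frac{2207}{16} - 3 = \frac{2159}{16}$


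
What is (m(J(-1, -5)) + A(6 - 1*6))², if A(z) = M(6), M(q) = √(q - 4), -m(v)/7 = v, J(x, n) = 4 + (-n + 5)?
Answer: (98 - √2)² ≈ 9328.8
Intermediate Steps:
J(x, n) = 9 - n (J(x, n) = 4 + (5 - n) = 9 - n)
m(v) = -7*v
M(q) = √(-4 + q)
A(z) = √2 (A(z) = √(-4 + 6) = √2)
(m(J(-1, -5)) + A(6 - 1*6))² = (-7*(9 - 1*(-5)) + √2)² = (-7*(9 + 5) + √2)² = (-7*14 + √2)² = (-98 + √2)²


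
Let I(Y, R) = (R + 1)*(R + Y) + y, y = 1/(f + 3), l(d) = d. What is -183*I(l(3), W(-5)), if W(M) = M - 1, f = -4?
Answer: -2562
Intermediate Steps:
W(M) = -1 + M
y = -1 (y = 1/(-4 + 3) = 1/(-1) = -1)
I(Y, R) = -1 + (1 + R)*(R + Y) (I(Y, R) = (R + 1)*(R + Y) - 1 = (1 + R)*(R + Y) - 1 = -1 + (1 + R)*(R + Y))
-183*I(l(3), W(-5)) = -183*(-1 + (-1 - 5) + 3 + (-1 - 5)² + (-1 - 5)*3) = -183*(-1 - 6 + 3 + (-6)² - 6*3) = -183*(-1 - 6 + 3 + 36 - 18) = -183*14 = -2562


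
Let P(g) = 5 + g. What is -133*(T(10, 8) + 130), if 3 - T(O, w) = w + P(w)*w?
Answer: -2793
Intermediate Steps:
T(O, w) = 3 - w - w*(5 + w) (T(O, w) = 3 - (w + (5 + w)*w) = 3 - (w + w*(5 + w)) = 3 + (-w - w*(5 + w)) = 3 - w - w*(5 + w))
-133*(T(10, 8) + 130) = -133*((3 - 1*8 - 1*8*(5 + 8)) + 130) = -133*((3 - 8 - 1*8*13) + 130) = -133*((3 - 8 - 104) + 130) = -133*(-109 + 130) = -133*21 = -2793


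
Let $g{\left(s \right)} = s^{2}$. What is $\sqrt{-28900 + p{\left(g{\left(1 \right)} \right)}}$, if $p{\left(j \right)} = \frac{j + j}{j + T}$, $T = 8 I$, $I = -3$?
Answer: $\frac{i \sqrt{15288146}}{23} \approx 170.0 i$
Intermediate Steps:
$T = -24$ ($T = 8 \left(-3\right) = -24$)
$p{\left(j \right)} = \frac{2 j}{-24 + j}$ ($p{\left(j \right)} = \frac{j + j}{j - 24} = \frac{2 j}{-24 + j}$)
$\sqrt{-28900 + p{\left(g{\left(1 \right)} \right)}} = \sqrt{-28900 + \frac{2 \cdot 1^{2}}{-24 + 1^{2}}} = \sqrt{-28900 + 2 \cdot 1 \frac{1}{-24 + 1}} = \sqrt{-28900 + 2 \cdot 1 \frac{1}{-23}} = \sqrt{-28900 + 2 \cdot 1 \left(- \frac{1}{23}\right)} = \sqrt{-28900 - \frac{2}{23}} = \sqrt{- \frac{664702}{23}} = \frac{i \sqrt{15288146}}{23}$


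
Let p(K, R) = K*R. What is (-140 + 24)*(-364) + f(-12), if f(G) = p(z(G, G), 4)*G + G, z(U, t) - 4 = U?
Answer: 42596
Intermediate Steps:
z(U, t) = 4 + U
f(G) = G + G*(16 + 4*G) (f(G) = ((4 + G)*4)*G + G = (16 + 4*G)*G + G = G*(16 + 4*G) + G = G + G*(16 + 4*G))
(-140 + 24)*(-364) + f(-12) = (-140 + 24)*(-364) - 12*(17 + 4*(-12)) = -116*(-364) - 12*(17 - 48) = 42224 - 12*(-31) = 42224 + 372 = 42596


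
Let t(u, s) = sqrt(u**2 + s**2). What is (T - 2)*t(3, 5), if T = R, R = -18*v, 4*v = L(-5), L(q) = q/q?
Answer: -13*sqrt(34)/2 ≈ -37.901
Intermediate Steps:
L(q) = 1
v = 1/4 (v = (1/4)*1 = 1/4 ≈ 0.25000)
t(u, s) = sqrt(s**2 + u**2)
R = -9/2 (R = -18*1/4 = -9/2 ≈ -4.5000)
T = -9/2 ≈ -4.5000
(T - 2)*t(3, 5) = (-9/2 - 2)*sqrt(5**2 + 3**2) = -13*sqrt(25 + 9)/2 = -13*sqrt(34)/2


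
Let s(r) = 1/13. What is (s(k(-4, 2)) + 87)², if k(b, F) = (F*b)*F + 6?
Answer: 1281424/169 ≈ 7582.4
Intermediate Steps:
k(b, F) = 6 + b*F² (k(b, F) = b*F² + 6 = 6 + b*F²)
s(r) = 1/13
(s(k(-4, 2)) + 87)² = (1/13 + 87)² = (1132/13)² = 1281424/169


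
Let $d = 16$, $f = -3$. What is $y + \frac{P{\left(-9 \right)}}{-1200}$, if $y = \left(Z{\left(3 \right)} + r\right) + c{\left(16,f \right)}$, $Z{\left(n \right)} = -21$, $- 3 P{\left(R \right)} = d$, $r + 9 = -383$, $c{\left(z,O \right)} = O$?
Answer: $- \frac{93599}{225} \approx -416.0$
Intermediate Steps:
$r = -392$ ($r = -9 - 383 = -392$)
$P{\left(R \right)} = - \frac{16}{3}$ ($P{\left(R \right)} = \left(- \frac{1}{3}\right) 16 = - \frac{16}{3}$)
$y = -416$ ($y = \left(-21 - 392\right) - 3 = -413 - 3 = -416$)
$y + \frac{P{\left(-9 \right)}}{-1200} = -416 - \frac{16}{3 \left(-1200\right)} = -416 - - \frac{1}{225} = -416 + \frac{1}{225} = - \frac{93599}{225}$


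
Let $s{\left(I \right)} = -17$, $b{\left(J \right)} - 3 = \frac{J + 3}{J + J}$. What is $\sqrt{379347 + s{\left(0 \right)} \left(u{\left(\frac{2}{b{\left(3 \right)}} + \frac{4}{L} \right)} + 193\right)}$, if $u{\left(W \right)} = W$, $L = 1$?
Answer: $\frac{\sqrt{1503958}}{2} \approx 613.18$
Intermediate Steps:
$b{\left(J \right)} = 3 + \frac{3 + J}{2 J}$ ($b{\left(J \right)} = 3 + \frac{J + 3}{J + J} = 3 + \frac{3 + J}{2 J}$)
$\sqrt{379347 + s{\left(0 \right)} \left(u{\left(\frac{2}{b{\left(3 \right)}} + \frac{4}{L} \right)} + 193\right)} = \sqrt{379347 - 17 \left(\left(\frac{2}{\frac{1}{2} \cdot \frac{1}{3} \left(3 + 7 \cdot 3\right)} + \frac{4}{1}\right) + 193\right)} = \sqrt{379347 - 17 \left(\left(\frac{2}{\frac{1}{2} \cdot \frac{1}{3} \left(3 + 21\right)} + 4 \cdot 1\right) + 193\right)} = \sqrt{379347 - 17 \left(\left(\frac{2}{\frac{1}{2} \cdot \frac{1}{3} \cdot 24} + 4\right) + 193\right)} = \sqrt{379347 - 17 \left(\left(\frac{2}{4} + 4\right) + 193\right)} = \sqrt{379347 - 17 \left(\left(2 \cdot \frac{1}{4} + 4\right) + 193\right)} = \sqrt{379347 - 17 \left(\left(\frac{1}{2} + 4\right) + 193\right)} = \sqrt{379347 - 17 \left(\frac{9}{2} + 193\right)} = \sqrt{379347 - \frac{6715}{2}} = \sqrt{\frac{751979}{2}} = \frac{\sqrt{1503958}}{2}$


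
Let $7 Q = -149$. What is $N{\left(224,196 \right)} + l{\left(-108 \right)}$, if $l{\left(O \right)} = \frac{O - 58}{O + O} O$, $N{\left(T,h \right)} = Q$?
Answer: $- \frac{730}{7} \approx -104.29$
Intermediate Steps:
$Q = - \frac{149}{7}$ ($Q = \frac{1}{7} \left(-149\right) = - \frac{149}{7} \approx -21.286$)
$N{\left(T,h \right)} = - \frac{149}{7}$
$l{\left(O \right)} = -29 + \frac{O}{2}$ ($l{\left(O \right)} = \frac{-58 + O}{2 O} O = -29 + \frac{O}{2}$)
$N{\left(224,196 \right)} + l{\left(-108 \right)} = - \frac{149}{7} + \left(-29 + \frac{1}{2} \left(-108\right)\right) = - \frac{149}{7} - 83 = - \frac{730}{7}$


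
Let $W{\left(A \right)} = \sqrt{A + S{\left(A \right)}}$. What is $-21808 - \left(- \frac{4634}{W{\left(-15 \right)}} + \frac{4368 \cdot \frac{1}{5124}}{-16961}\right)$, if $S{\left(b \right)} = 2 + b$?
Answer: $- \frac{22563014716}{1034621} - 331 i \sqrt{7} \approx -21808.0 - 875.74 i$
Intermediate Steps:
$W{\left(A \right)} = \sqrt{2 + 2 A}$ ($W{\left(A \right)} = \sqrt{A + \left(2 + A\right)} = \sqrt{2 + 2 A}$)
$-21808 - \left(- \frac{4634}{W{\left(-15 \right)}} + \frac{4368 \cdot \frac{1}{5124}}{-16961}\right) = -21808 - \left(- \frac{4634}{\sqrt{2 + 2 \left(-15\right)}} + \frac{4368 \cdot \frac{1}{5124}}{-16961}\right) = -21808 - \left(- \frac{4634}{\sqrt{2 - 30}} + 4368 \cdot \frac{1}{5124} \left(- \frac{1}{16961}\right)\right) = -21808 - \left(- \frac{4634}{\sqrt{-28}} + \frac{52}{61} \left(- \frac{1}{16961}\right)\right) = -21808 - \left(- \frac{4634}{2 i \sqrt{7}} - \frac{52}{1034621}\right) = -21808 - \left(- 4634 \left(- \frac{i \sqrt{7}}{14}\right) - \frac{52}{1034621}\right) = -21808 - \left(331 i \sqrt{7} - \frac{52}{1034621}\right) = -21808 - \left(- \frac{52}{1034621} + 331 i \sqrt{7}\right) = -21808 + \left(\frac{52}{1034621} - 331 i \sqrt{7}\right) = - \frac{22563014716}{1034621} - 331 i \sqrt{7}$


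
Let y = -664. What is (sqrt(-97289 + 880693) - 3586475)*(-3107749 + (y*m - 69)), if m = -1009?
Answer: 8743259386950 - 4875684*sqrt(195851) ≈ 8.7411e+12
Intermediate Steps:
(sqrt(-97289 + 880693) - 3586475)*(-3107749 + (y*m - 69)) = (sqrt(-97289 + 880693) - 3586475)*(-3107749 + (-664*(-1009) - 69)) = (sqrt(783404) - 3586475)*(-3107749 + (669976 - 69)) = (2*sqrt(195851) - 3586475)*(-3107749 + 669907) = (-3586475 + 2*sqrt(195851))*(-2437842) = 8743259386950 - 4875684*sqrt(195851)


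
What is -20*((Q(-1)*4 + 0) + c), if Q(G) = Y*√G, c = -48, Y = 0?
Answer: 960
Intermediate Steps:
Q(G) = 0 (Q(G) = 0*√G = 0)
-20*((Q(-1)*4 + 0) + c) = -20*((0*4 + 0) - 48) = -20*((0 + 0) - 48) = -20*(0 - 48) = -20*(-48) = 960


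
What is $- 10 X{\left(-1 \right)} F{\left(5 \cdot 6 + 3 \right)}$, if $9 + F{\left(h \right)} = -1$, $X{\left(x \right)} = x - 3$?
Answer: $-400$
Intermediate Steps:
$X{\left(x \right)} = -3 + x$
$F{\left(h \right)} = -10$ ($F{\left(h \right)} = -9 - 1 = -10$)
$- 10 X{\left(-1 \right)} F{\left(5 \cdot 6 + 3 \right)} = - 10 \left(-3 - 1\right) \left(-10\right) = \left(-10\right) \left(-4\right) \left(-10\right) = 40 \left(-10\right) = -400$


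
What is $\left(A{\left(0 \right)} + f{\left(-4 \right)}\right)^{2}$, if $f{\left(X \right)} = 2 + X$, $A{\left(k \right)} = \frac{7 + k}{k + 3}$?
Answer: $\frac{1}{9} \approx 0.11111$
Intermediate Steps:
$A{\left(k \right)} = \frac{7 + k}{3 + k}$
$\left(A{\left(0 \right)} + f{\left(-4 \right)}\right)^{2} = \left(\frac{7 + 0}{3 + 0} + \left(2 - 4\right)\right)^{2} = \left(\frac{1}{3} \cdot 7 - 2\right)^{2} = \left(\frac{7}{3} - 2\right)^{2} = \left(\frac{1}{3}\right)^{2} = \frac{1}{9}$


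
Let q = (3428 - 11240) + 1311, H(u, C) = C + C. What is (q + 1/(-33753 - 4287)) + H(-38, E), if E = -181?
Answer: -261068521/38040 ≈ -6863.0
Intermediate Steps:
H(u, C) = 2*C
q = -6501 (q = -7812 + 1311 = -6501)
(q + 1/(-33753 - 4287)) + H(-38, E) = (-6501 + 1/(-33753 - 4287)) + 2*(-181) = (-6501 + 1/(-38040)) - 362 = (-6501 - 1/38040) - 362 = -247298041/38040 - 362 = -261068521/38040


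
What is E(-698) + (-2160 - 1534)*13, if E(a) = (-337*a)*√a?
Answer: -48022 + 235226*I*√698 ≈ -48022.0 + 6.2146e+6*I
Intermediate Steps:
E(a) = -337*a^(3/2)
E(-698) + (-2160 - 1534)*13 = -(-235226)*I*√698 + (-2160 - 1534)*13 = -(-235226)*I*√698 - 3694*13 = 235226*I*√698 - 48022 = -48022 + 235226*I*√698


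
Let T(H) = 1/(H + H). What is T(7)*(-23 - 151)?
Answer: -87/7 ≈ -12.429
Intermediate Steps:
T(H) = 1/(2*H)
T(7)*(-23 - 151) = ((½)/7)*(-23 - 151) = ((½)*(⅐))*(-174) = (1/14)*(-174) = -87/7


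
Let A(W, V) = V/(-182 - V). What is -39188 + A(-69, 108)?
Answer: -5682314/145 ≈ -39188.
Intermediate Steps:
-39188 + A(-69, 108) = -39188 - 1*108/(182 + 108) = -39188 - 1*108/290 = -39188 - 1*108*1/290 = -39188 - 54/145 = -5682314/145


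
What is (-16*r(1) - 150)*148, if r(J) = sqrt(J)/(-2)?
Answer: -21016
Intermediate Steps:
r(J) = -sqrt(J)/2
(-16*r(1) - 150)*148 = (-(-8)*sqrt(1) - 150)*148 = (-(-8) - 150)*148 = (-16*(-1/2) - 150)*148 = (8 - 150)*148 = -142*148 = -21016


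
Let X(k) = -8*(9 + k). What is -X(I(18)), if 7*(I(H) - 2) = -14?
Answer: 72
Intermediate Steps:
I(H) = 0 (I(H) = 2 + (1/7)*(-14) = 2 - 2 = 0)
X(k) = -72 - 8*k
-X(I(18)) = -(-72 - 8*0) = -(-72 + 0) = -1*(-72) = 72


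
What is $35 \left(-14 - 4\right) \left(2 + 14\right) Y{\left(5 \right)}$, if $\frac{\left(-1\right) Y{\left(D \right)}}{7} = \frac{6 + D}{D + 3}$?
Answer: $97020$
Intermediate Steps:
$Y{\left(D \right)} = - \frac{7 \left(6 + D\right)}{3 + D}$ ($Y{\left(D \right)} = - 7 \frac{6 + D}{D + 3} = - 7 \frac{6 + D}{3 + D} = - \frac{7 \left(6 + D\right)}{3 + D}$)
$35 \left(-14 - 4\right) \left(2 + 14\right) Y{\left(5 \right)} = 35 \left(-14 - 4\right) \left(2 + 14\right) \frac{7 \left(-6 - 5\right)}{3 + 5} = 35 \left(-14 - 4\right) 16 \frac{7 \left(-6 - 5\right)}{8} = 35 \left(\left(-18\right) 16\right) 7 \cdot \frac{1}{8} \left(-11\right) = 35 \left(-288\right) \left(- \frac{77}{8}\right) = \left(-10080\right) \left(- \frac{77}{8}\right) = 97020$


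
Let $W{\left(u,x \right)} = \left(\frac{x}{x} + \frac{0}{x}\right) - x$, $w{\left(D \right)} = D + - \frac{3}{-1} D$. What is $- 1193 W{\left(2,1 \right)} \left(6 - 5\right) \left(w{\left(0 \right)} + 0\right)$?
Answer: $0$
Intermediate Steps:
$w{\left(D \right)} = 4 D$ ($w{\left(D \right)} = D + \left(-3\right) \left(-1\right) D = D + 3 D = 4 D$)
$W{\left(u,x \right)} = 1 - x$ ($W{\left(u,x \right)} = \left(1 + 0\right) - x = 1 - x$)
$- 1193 W{\left(2,1 \right)} \left(6 - 5\right) \left(w{\left(0 \right)} + 0\right) = - 1193 \left(1 - 1\right) \left(6 - 5\right) \left(4 \cdot 0 + 0\right) = - 1193 \left(1 - 1\right) 1 \left(0 + 0\right) = - 1193 \cdot 0 \cdot 1 \cdot 0 = - 1193 \cdot 0 \cdot 0 = \left(-1193\right) 0 = 0$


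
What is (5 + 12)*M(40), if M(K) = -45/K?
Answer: -153/8 ≈ -19.125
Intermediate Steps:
(5 + 12)*M(40) = (5 + 12)*(-45/40) = 17*(-45*1/40) = 17*(-9/8) = -153/8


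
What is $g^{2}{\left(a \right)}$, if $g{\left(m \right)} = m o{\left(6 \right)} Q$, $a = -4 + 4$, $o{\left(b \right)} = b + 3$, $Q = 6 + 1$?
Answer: $0$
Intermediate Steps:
$Q = 7$
$o{\left(b \right)} = 3 + b$
$a = 0$
$g{\left(m \right)} = 63 m$ ($g{\left(m \right)} = m \left(3 + 6\right) 7 = m 9 \cdot 7 = 9 m 7 = 63 m$)
$g^{2}{\left(a \right)} = \left(63 \cdot 0\right)^{2} = 0^{2} = 0$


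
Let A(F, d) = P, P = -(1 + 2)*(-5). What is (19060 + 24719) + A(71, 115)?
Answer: 43794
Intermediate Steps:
P = 15 (P = -1*3*(-5) = -3*(-5) = 15)
A(F, d) = 15
(19060 + 24719) + A(71, 115) = (19060 + 24719) + 15 = 43779 + 15 = 43794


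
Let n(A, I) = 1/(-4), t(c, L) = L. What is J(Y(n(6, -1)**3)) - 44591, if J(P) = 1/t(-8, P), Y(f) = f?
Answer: -44655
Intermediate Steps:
n(A, I) = -1/4
J(P) = 1/P
J(Y(n(6, -1)**3)) - 44591 = 1/((-1/4)**3) - 44591 = 1/(-1/64) - 44591 = -64 - 44591 = -44655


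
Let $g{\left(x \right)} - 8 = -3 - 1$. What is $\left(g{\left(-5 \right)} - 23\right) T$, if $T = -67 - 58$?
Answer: $2375$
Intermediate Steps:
$g{\left(x \right)} = 4$ ($g{\left(x \right)} = 8 - 4 = 4$)
$T = -125$
$\left(g{\left(-5 \right)} - 23\right) T = \left(4 - 23\right) \left(-125\right) = \left(-19\right) \left(-125\right) = 2375$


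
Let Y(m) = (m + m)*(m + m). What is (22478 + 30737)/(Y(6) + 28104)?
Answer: 53215/28248 ≈ 1.8839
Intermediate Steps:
Y(m) = 4*m**2 (Y(m) = (2*m)*(2*m) = 4*m**2)
(22478 + 30737)/(Y(6) + 28104) = (22478 + 30737)/(4*6**2 + 28104) = 53215/(4*36 + 28104) = 53215/(144 + 28104) = 53215/28248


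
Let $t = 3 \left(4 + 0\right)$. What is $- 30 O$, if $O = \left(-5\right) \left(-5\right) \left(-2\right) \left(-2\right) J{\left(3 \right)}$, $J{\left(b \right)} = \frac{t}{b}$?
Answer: $-12000$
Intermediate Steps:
$t = 12$ ($t = 3 \cdot 4 = 12$)
$J{\left(b \right)} = \frac{12}{b}$
$O = 400$ ($O = \left(-5\right) \left(-5\right) \left(-2\right) \left(-2\right) \frac{12}{3} = 25 \left(-2\right) \left(-2\right) 12 \cdot \frac{1}{3} = \left(-50\right) \left(-2\right) 4 = 100 \cdot 4 = 400$)
$- 30 O = \left(-30\right) 400 = -12000$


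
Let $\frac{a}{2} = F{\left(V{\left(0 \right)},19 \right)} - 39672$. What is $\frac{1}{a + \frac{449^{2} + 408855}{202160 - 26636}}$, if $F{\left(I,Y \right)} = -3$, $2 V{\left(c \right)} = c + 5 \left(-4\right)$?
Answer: $- \frac{43881}{3481804736} \approx -1.2603 \cdot 10^{-5}$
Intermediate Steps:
$V{\left(c \right)} = -10 + \frac{c}{2}$ ($V{\left(c \right)} = \frac{c + 5 \left(-4\right)}{2} = \frac{c - 20}{2} = \frac{-20 + c}{2} = -10 + \frac{c}{2}$)
$a = -79350$ ($a = 2 \left(-3 - 39672\right) = 2 \left(-39675\right) = -79350$)
$\frac{1}{a + \frac{449^{2} + 408855}{202160 - 26636}} = \frac{1}{-79350 + \frac{449^{2} + 408855}{202160 - 26636}} = \frac{1}{-79350 + \frac{201601 + 408855}{175524}} = \frac{1}{-79350 + 610456 \cdot \frac{1}{175524}} = \frac{1}{-79350 + \frac{152614}{43881}} = \frac{1}{- \frac{3481804736}{43881}} = - \frac{43881}{3481804736}$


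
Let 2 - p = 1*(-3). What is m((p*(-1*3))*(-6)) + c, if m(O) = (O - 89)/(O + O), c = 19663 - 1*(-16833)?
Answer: 6569281/180 ≈ 36496.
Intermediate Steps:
p = 5 (p = 2 - (-3) = 2 - 1*(-3) = 2 + 3 = 5)
c = 36496 (c = 19663 + 16833 = 36496)
m(O) = (-89 + O)/(2*O) (m(O) = (-89 + O)/((2*O)) = (-89 + O)*(1/(2*O)) = (-89 + O)/(2*O))
m((p*(-1*3))*(-6)) + c = (-89 + (5*(-1*3))*(-6))/(2*(((5*(-1*3))*(-6)))) + 36496 = (-89 + (5*(-3))*(-6))/(2*(((5*(-3))*(-6)))) + 36496 = (-89 - 15*(-6))/(2*((-15*(-6)))) + 36496 = (½)*(-89 + 90)/90 + 36496 = (½)*(1/90)*1 + 36496 = 1/180 + 36496 = 6569281/180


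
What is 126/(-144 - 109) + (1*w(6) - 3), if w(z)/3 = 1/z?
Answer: -1517/506 ≈ -2.9980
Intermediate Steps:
w(z) = 3/z
126/(-144 - 109) + (1*w(6) - 3) = 126/(-144 - 109) + (1*(3/6) - 3) = 126/(-253) + (1*(3*(⅙)) - 3) = 126*(-1/253) + (1*(½) - 3) = -126/253 + (½ - 3) = -126/253 - 5/2 = -1517/506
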